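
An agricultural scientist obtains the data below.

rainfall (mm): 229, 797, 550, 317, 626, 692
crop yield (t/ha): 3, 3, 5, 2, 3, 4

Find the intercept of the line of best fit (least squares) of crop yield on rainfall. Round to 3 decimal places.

n = 6, Σx = 3211, Σy = 20, Σxy = 11108, Σx² = 1961379
Sxx = Σx² − (Σx)²/n = 1961379 − 1718420.166667 = 242958.833333
Sxy = Σxy − (Σx)(Σy)/n = 11108 − 10703.333333 = 404.666667
b = Sxy/Sxx = 404.666667/242958.833333 = 0.001666
a = ȳ − b·x̄ = 3.333333 − 0.001666·535.166667 = 2.441972

2.442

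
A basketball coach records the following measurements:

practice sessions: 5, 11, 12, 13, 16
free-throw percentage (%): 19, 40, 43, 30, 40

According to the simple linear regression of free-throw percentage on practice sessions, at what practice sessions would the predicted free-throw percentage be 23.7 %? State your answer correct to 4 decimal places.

5.5960

n = 5, Σx = 57, Σy = 172, Σxy = 2081, Σx² = 715
Sxx = Σx² − (Σx)²/n = 715 − 649.8 = 65.2
Sxy = Σxy − (Σx)(Σy)/n = 2081 − 1960.8 = 120.2
b = Sxy/Sxx = 120.2/65.2 = 1.843558
a = ȳ − b·x̄ = 34.4 − 1.843558·11.4 = 13.383436
Set a + b·x = 23.7: x = (23.7 − 13.383436) / 1.843558 = 5.596007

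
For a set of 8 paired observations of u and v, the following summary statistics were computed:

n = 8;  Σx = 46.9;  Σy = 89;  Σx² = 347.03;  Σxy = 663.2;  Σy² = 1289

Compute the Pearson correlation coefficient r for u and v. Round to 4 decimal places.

Sxx = Σx² − (Σx)²/n = 347.03 − 274.95125 = 72.07875
Sxy = Σxy − (Σx)(Σy)/n = 663.2 − 521.7625 = 141.4375
Syy = Σy² − (Σy)²/n = 1289 − 990.125 = 298.875
r = Sxy/√(Sxx·Syy) = 141.4375/√(21542.536406) = 141.4375/146.773759 = 0.963643

0.9636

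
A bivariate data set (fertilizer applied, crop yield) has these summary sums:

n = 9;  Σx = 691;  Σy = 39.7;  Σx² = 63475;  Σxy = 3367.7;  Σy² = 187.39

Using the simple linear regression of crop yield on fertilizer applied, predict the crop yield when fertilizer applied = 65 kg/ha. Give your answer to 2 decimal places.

Sxx = Σx² − (Σx)²/n = 63475 − 53053.444444 = 10421.555556
Sxy = Σxy − (Σx)(Σy)/n = 3367.7 − 3048.077778 = 319.622222
b = Sxy/Sxx = 319.622222/10421.555556 = 0.030669
a = ȳ − b·x̄ = 4.411111 − 0.030669·76.777778 = 2.056387
ŷ(65) = a + b·65 = 2.056387 + 0.030669·65 = 4.049894

4.05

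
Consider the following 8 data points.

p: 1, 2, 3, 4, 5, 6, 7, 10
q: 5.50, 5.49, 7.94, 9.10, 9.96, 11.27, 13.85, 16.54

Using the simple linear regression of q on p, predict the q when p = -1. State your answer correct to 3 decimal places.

n = 8, Σx = 38, Σy = 79.65, Σxy = 456.47, Σx² = 240
Sxx = Σx² − (Σx)²/n = 240 − 180.5 = 59.5
Sxy = Σxy − (Σx)(Σy)/n = 456.47 − 378.3375 = 78.1325
b = Sxy/Sxx = 78.1325/59.5 = 1.313151
a = ȳ − b·x̄ = 9.95625 − 1.313151·4.75 = 3.718782
ŷ(-1) = a + b·-1 = 3.718782 + 1.313151·(-1) = 2.405630

2.406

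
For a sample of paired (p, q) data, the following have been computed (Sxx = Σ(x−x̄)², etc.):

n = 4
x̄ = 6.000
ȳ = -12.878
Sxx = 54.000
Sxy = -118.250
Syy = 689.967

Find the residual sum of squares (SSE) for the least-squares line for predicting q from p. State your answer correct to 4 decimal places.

b = Sxy/Sxx = -118.25/54 = -2.189815
SSE = Syy − b·Sxy = 689.967 − (-2.189815)·(-118.25) = 431.021398

431.0214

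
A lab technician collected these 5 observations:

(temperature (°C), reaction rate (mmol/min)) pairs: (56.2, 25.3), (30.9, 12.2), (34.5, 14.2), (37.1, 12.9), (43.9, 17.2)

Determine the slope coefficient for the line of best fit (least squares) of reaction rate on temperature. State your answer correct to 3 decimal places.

n = 5, Σx = 202.6, Σy = 81.8, Σxy = 3522.41, Σx² = 8607.12
Sxx = Σx² − (Σx)²/n = 8607.12 − 8209.352 = 397.768
Sxy = Σxy − (Σx)(Σy)/n = 3522.41 − 3314.536 = 207.874
b = Sxy/Sxx = 207.874/397.768 = 0.522601

0.523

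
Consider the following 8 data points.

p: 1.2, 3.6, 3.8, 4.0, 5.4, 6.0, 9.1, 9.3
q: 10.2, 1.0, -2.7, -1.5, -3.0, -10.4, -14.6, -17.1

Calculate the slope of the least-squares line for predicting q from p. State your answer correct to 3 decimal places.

-3.096

n = 8, Σx = 42.4, Σy = -38.1, Σxy = -370.91, Σx² = 279.3
Sxx = Σx² − (Σx)²/n = 279.3 − 224.72 = 54.58
Sxy = Σxy − (Σx)(Σy)/n = -370.91 − (-201.93) = -168.98
b = Sxy/Sxx = -168.98/54.58 = -3.096006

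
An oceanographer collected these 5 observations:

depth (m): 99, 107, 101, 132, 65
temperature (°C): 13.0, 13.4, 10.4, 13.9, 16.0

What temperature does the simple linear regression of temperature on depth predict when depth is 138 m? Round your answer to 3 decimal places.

n = 5, Σx = 504, Σy = 66.7, Σxy = 6646, Σx² = 53100
Sxx = Σx² − (Σx)²/n = 53100 − 50803.2 = 2296.8
Sxy = Σxy − (Σx)(Σy)/n = 6646 − 6723.36 = -77.36
b = Sxy/Sxx = -77.36/2296.8 = -0.033682
a = ȳ − b·x̄ = 13.34 − (-0.033682)·100.8 = 16.735110
ŷ(138) = a + b·138 = 16.735110 + (-0.033682)·138 = 12.087043

12.087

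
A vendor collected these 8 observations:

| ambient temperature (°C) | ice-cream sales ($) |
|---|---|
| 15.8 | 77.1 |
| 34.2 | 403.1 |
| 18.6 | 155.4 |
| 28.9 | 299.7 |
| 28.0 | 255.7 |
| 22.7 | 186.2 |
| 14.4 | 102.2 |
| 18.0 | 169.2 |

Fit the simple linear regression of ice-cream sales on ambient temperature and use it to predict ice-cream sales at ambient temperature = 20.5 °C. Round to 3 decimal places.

175.351

n = 8, Σx = 180.6, Σy = 1648.6, Σxy = 42459.59, Σx² = 4431.1
Sxx = Σx² − (Σx)²/n = 4431.1 − 4077.045 = 354.055
Sxy = Σxy − (Σx)(Σy)/n = 42459.59 − 37217.145 = 5242.445
b = Sxy/Sxx = 5242.445/354.055 = 14.806866
a = ȳ − b·x̄ = 206.075 − 14.806866·22.575 = -128.190004
ŷ(20.5) = a + b·20.5 = -128.190004 + 14.806866·20.5 = 175.350753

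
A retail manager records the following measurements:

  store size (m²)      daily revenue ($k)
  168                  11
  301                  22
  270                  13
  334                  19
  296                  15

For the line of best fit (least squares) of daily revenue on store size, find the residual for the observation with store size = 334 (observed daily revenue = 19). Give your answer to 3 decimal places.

-0.230

n = 5, Σx = 1369, Σy = 80, Σxy = 22766, Σx² = 390897
Sxx = Σx² − (Σx)²/n = 390897 − 374832.2 = 16064.8
Sxy = Σxy − (Σx)(Σy)/n = 22766 − 21904 = 862
b = Sxy/Sxx = 862/16064.8 = 0.053658
a = ȳ − b·x̄ = 16 − 0.053658·273.8 = 1.308525
ŷ(334) = 1.308525 + 0.053658·334 = 19.230193
residual = y − ŷ = 19 − 19.230193 = -0.230193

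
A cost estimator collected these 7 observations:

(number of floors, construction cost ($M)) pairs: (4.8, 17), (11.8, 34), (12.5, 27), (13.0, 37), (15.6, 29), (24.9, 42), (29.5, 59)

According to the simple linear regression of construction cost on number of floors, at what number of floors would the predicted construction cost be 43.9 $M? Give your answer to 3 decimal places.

22.163

n = 7, Σx = 112.1, Σy = 245, Σxy = 4540, Σx² = 2221.15
Sxx = Σx² − (Σx)²/n = 2221.15 − 1795.201429 = 425.948571
Sxy = Σxy − (Σx)(Σy)/n = 4540 − 3923.5 = 616.5
b = Sxy/Sxx = 616.5/425.948571 = 1.447358
a = ȳ − b·x̄ = 35 − 1.447358·16.014286 = 11.821598
Set a + b·x = 43.9: x = (43.9 − 11.821598) / 1.447358 = 22.163422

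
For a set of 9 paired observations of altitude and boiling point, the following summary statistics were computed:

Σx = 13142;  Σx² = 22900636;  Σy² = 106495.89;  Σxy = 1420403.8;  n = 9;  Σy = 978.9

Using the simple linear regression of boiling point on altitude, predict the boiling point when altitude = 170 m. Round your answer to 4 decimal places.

111.8989

Sxx = Σx² − (Σx)²/n = 22900636 − 19190240.444444 = 3710395.555556
Sxy = Σxy − (Σx)(Σy)/n = 1420403.8 − 1429411.533333 = -9007.733333
b = Sxy/Sxx = -9007.733333/3710395.555556 = -0.002428
a = ȳ − b·x̄ = 108.766667 − (-0.002428)·1460.222222 = 112.311651
ŷ(170) = a + b·170 = 112.311651 + (-0.002428)·170 = 111.898941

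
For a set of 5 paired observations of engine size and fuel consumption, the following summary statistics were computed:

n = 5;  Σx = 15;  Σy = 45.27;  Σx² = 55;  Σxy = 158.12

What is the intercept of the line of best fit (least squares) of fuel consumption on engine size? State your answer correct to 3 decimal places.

Sxx = Σx² − (Σx)²/n = 55 − 45 = 10
Sxy = Σxy − (Σx)(Σy)/n = 158.12 − 135.81 = 22.31
b = Sxy/Sxx = 22.31/10 = 2.231
a = ȳ − b·x̄ = 9.054 − 2.231·3 = 2.361

2.361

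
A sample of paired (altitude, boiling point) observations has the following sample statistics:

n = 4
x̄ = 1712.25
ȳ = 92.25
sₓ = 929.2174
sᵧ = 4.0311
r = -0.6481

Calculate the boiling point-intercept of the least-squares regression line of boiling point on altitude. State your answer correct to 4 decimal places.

97.0641

b = r · sᵧ/sₓ = -0.6481 · 4.0311/929.2174 = -0.002812
a = ȳ − b·x̄ = 92.25 − (-0.002812)·1712.25 = 97.064104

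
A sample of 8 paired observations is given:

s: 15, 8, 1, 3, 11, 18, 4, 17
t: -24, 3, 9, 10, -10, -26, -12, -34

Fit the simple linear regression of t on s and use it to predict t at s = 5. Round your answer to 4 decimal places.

n = 8, Σx = 77, Σy = -84, Σxy = -1501, Σx² = 1049
Sxx = Σx² − (Σx)²/n = 1049 − 741.125 = 307.875
Sxy = Σxy − (Σx)(Σy)/n = -1501 − (-808.5) = -692.5
b = Sxy/Sxx = -692.5/307.875 = -2.249289
a = ȳ − b·x̄ = -10.5 − (-2.249289)·9.625 = 11.149411
ŷ(5) = a + b·5 = 11.149411 + (-2.249289)·5 = -0.097036

-0.0970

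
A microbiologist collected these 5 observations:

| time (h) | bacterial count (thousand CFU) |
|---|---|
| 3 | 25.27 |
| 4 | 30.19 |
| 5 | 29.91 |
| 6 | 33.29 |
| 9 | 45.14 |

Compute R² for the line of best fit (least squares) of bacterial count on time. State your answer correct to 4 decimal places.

0.9607

n = 5, Σx = 27, Σy = 163.8, Σxy = 952.12, Σx² = 167, Σy² = 5590.4608
Sxx = Σx² − (Σx)²/n = 167 − 145.8 = 21.2
Sxy = Σxy − (Σx)(Σy)/n = 952.12 − 884.52 = 67.6
Syy = Σy² − (Σy)²/n = 5590.4608 − 5366.088 = 224.3728
R² = Sxy²/(Sxx·Syy) = (67.6)²/(21.2·224.3728) = 0.960699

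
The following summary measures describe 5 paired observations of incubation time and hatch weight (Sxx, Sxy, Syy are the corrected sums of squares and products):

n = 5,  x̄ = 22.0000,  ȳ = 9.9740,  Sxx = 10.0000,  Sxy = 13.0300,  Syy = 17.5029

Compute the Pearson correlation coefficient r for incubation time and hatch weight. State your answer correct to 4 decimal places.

r = Sxy/√(Sxx·Syy) = 13.03/√(175.029) = 13.03/13.229853 = 0.984894

0.9849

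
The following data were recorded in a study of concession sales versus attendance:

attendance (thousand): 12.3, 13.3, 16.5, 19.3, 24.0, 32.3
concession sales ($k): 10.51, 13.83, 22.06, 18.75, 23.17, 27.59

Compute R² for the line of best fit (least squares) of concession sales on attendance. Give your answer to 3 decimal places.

n = 6, Σx = 117.7, Σy = 115.91, Σxy = 2486.314, Σx² = 2592.21, Σy² = 2437.9921
Sxx = Σx² − (Σx)²/n = 2592.21 − 2308.881667 = 283.328333
Sxy = Σxy − (Σx)(Σy)/n = 2486.314 − 2273.767833 = 212.546167
Syy = Σy² − (Σy)²/n = 2437.9921 − 2239.188017 = 198.804083
R² = Sxy²/(Sxx·Syy) = (212.546167)²/(283.328333·198.804083) = 0.802031

0.802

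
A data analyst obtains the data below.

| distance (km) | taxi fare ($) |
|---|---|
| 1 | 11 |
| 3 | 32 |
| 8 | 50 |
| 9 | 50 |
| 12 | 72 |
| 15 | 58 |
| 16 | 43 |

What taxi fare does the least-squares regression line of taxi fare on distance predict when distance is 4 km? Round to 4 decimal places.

32.2141

n = 7, Σx = 64, Σy = 316, Σxy = 3379, Σx² = 780
Sxx = Σx² − (Σx)²/n = 780 − 585.142857 = 194.857143
Sxy = Σxy − (Σx)(Σy)/n = 3379 − 2889.142857 = 489.857143
b = Sxy/Sxx = 489.857143/194.857143 = 2.513930
a = ȳ − b·x̄ = 45.142857 − 2.513930·9.142857 = 22.158358
ŷ(4) = a + b·4 = 22.158358 + 2.513930·4 = 32.214076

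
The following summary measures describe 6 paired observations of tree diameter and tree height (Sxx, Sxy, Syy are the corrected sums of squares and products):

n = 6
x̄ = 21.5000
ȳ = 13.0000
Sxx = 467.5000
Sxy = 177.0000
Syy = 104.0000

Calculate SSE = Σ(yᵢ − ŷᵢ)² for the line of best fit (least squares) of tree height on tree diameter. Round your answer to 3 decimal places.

36.986

b = Sxy/Sxx = 177/467.5 = 0.378610
SSE = Syy − b·Sxy = 104 − 0.378610·177 = 36.986096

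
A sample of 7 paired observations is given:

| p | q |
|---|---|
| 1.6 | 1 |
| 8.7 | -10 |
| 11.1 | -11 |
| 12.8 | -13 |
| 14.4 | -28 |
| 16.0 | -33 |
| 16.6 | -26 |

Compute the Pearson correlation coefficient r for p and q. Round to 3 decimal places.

n = 7, Σx = 81.2, Σy = -120, Σxy = -1736.7, Σx² = 1104.22, Σy² = 2940
Sxx = Σx² − (Σx)²/n = 1104.22 − 941.92 = 162.3
Sxy = Σxy − (Σx)(Σy)/n = -1736.7 − (-1392) = -344.7
Syy = Σy² − (Σy)²/n = 2940 − 2057.142857 = 882.857143
r = Sxy/√(Sxx·Syy) = -344.7/√(143287.714286) = -344.7/378.533637 = -0.910619

-0.911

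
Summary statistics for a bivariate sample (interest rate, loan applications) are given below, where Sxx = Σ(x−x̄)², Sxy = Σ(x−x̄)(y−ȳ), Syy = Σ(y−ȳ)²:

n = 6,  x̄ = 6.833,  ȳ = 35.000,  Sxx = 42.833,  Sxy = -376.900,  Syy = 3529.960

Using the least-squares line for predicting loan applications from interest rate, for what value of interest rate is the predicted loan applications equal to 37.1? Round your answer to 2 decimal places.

6.59

b = Sxy/Sxx = -376.9/42.833 = -8.799290
a = ȳ − b·x̄ = 35 − (-8.799290)·6.833 = 95.125550
Set a + b·x = 37.1: x = (37.1 − 95.125550) / (-8.799290) = 6.594344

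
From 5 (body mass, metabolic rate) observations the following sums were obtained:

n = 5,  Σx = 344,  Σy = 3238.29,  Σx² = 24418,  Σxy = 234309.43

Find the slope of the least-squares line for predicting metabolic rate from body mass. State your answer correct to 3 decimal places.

15.337

Sxx = Σx² − (Σx)²/n = 24418 − 23667.2 = 750.8
Sxy = Σxy − (Σx)(Σy)/n = 234309.43 − 222794.352 = 11515.078
b = Sxy/Sxx = 11515.078/750.8 = 15.337078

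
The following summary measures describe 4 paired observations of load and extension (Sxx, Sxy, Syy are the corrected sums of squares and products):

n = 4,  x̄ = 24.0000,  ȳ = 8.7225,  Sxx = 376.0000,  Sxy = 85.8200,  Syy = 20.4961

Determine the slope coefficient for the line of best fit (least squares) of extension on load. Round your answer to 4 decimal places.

0.2282

b = Sxy/Sxx = 85.82/376 = 0.228245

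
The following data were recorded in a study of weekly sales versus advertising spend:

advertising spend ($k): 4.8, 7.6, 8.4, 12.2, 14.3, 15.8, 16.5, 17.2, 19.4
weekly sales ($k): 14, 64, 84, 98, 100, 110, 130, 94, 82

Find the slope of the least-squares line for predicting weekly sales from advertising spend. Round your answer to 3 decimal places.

n = 9, Σx = 116.2, Σy = 776, Σxy = 10975.4, Σx² = 1698.78
Sxx = Σx² − (Σx)²/n = 1698.78 − 1500.271111 = 198.508889
Sxy = Σxy − (Σx)(Σy)/n = 10975.4 − 10019.022222 = 956.377778
b = Sxy/Sxx = 956.377778/198.508889 = 4.817808

4.818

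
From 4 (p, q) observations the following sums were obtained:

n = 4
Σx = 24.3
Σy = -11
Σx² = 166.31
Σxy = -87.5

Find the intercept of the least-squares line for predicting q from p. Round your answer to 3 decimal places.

Sxx = Σx² − (Σx)²/n = 166.31 − 147.6225 = 18.6875
Sxy = Σxy − (Σx)(Σy)/n = -87.5 − (-66.825) = -20.675
b = Sxy/Sxx = -20.675/18.6875 = -1.106355
a = ȳ − b·x̄ = -2.75 − (-1.106355)·6.075 = 3.971104

3.971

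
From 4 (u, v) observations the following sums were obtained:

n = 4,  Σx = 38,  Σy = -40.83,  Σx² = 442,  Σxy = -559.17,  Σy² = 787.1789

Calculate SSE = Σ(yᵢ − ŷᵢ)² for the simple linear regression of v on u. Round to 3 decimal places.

Sxx = Σx² − (Σx)²/n = 442 − 361 = 81
Sxy = Σxy − (Σx)(Σy)/n = -559.17 − (-387.885) = -171.285
Syy = Σy² − (Σy)²/n = 787.1789 − 416.772225 = 370.406675
b = Sxy/Sxx = -171.285/81 = -2.114630
SSE = Syy − b·Sxy = 370.406675 − (-2.114630)·(-171.285) = 8.202339

8.202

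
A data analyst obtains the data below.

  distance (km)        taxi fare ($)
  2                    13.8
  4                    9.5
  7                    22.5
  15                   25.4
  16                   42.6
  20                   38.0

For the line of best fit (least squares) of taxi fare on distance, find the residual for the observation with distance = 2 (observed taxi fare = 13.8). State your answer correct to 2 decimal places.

n = 6, Σx = 64, Σy = 151.8, Σxy = 2045.7, Σx² = 950
Sxx = Σx² − (Σx)²/n = 950 − 682.666667 = 267.333333
Sxy = Σxy − (Σx)(Σy)/n = 2045.7 − 1619.2 = 426.5
b = Sxy/Sxx = 426.5/267.333333 = 1.595387
a = ȳ − b·x̄ = 25.3 − 1.595387·10.666667 = 8.282544
ŷ(2) = 8.282544 + 1.595387·2 = 11.473317
residual = y − ŷ = 13.8 − 11.473317 = 2.326683

2.33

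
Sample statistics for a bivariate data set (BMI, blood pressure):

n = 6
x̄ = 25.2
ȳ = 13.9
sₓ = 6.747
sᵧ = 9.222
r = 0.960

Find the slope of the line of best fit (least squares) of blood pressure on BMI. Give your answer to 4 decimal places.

b = r · sᵧ/sₓ = 0.96 · 9.222/6.747 = 1.312157

1.3122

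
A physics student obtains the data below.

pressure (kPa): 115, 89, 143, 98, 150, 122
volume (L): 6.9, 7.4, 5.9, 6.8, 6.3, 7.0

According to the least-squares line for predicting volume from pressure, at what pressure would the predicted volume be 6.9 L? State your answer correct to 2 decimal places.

n = 6, Σx = 717, Σy = 40.3, Σxy = 4761.2, Σx² = 88583
Sxx = Σx² − (Σx)²/n = 88583 − 85681.5 = 2901.5
Sxy = Σxy − (Σx)(Σy)/n = 4761.2 − 4815.85 = -54.65
b = Sxy/Sxx = -54.65/2901.5 = -0.018835
a = ȳ − b·x̄ = 6.716667 − (-0.018835)·119.5 = 8.967459
Set a + b·x = 6.9: x = (6.9 − 8.967459) / (-0.018835) = 109.766392

109.77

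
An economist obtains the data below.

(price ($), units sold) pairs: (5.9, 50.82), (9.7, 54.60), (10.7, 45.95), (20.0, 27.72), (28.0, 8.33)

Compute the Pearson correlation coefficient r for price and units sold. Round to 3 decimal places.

-0.975

n = 5, Σx = 74.3, Σy = 187.42, Σxy = 2108.763, Σx² = 1427.39, Σy² = 8513.0222
Sxx = Σx² − (Σx)²/n = 1427.39 − 1104.098 = 323.292
Sxy = Σxy − (Σx)(Σy)/n = 2108.763 − 2785.0612 = -676.2982
Syy = Σy² − (Σy)²/n = 8513.0222 − 7025.25128 = 1487.77092
r = Sxy/√(Sxx·Syy) = -676.2982/√(480984.436269) = -676.2982/693.530415 = -0.975153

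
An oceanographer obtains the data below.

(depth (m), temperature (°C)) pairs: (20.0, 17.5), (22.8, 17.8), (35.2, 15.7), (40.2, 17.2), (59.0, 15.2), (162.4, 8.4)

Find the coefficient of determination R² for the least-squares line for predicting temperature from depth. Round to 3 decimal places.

0.971

n = 6, Σx = 339.6, Σy = 91.8, Σxy = 4260.88, Σx² = 33629.68, Σy² = 1467.02
Sxx = Σx² − (Σx)²/n = 33629.68 − 19221.36 = 14408.32
Sxy = Σxy − (Σx)(Σy)/n = 4260.88 − 5195.88 = -935
Syy = Σy² − (Σy)²/n = 1467.02 − 1404.54 = 62.48
R² = Sxy²/(Sxx·Syy) = (-935)²/(14408.32·62.48) = 0.971111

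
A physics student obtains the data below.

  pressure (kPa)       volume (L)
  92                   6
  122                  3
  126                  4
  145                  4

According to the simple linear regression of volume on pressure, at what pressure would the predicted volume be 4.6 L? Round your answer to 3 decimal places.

112.727

n = 4, Σx = 485, Σy = 17, Σxy = 2002, Σx² = 60249
Sxx = Σx² − (Σx)²/n = 60249 − 58806.25 = 1442.75
Sxy = Σxy − (Σx)(Σy)/n = 2002 − 2061.25 = -59.25
b = Sxy/Sxx = -59.25/1442.75 = -0.041067
a = ȳ − b·x̄ = 4.25 − (-0.041067)·121.25 = 9.229423
Set a + b·x = 4.6: x = (4.6 − 9.229423) / (-0.041067) = 112.727426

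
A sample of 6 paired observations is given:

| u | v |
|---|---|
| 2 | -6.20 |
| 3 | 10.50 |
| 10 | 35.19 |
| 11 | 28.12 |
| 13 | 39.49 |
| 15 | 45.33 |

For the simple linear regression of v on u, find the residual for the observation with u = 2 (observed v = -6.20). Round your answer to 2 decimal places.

-6.87

n = 6, Σx = 54, Σy = 152.43, Σxy = 1873.64, Σx² = 628
Sxx = Σx² − (Σx)²/n = 628 − 486 = 142
Sxy = Σxy − (Σx)(Σy)/n = 1873.64 − 1371.87 = 501.77
b = Sxy/Sxx = 501.77/142 = 3.533592
a = ȳ − b·x̄ = 25.405 − 3.533592·9 = -6.397324
ŷ(2) = -6.397324 + 3.533592·2 = 0.669859
residual = y − ŷ = -6.20 − 0.669859 = -6.869859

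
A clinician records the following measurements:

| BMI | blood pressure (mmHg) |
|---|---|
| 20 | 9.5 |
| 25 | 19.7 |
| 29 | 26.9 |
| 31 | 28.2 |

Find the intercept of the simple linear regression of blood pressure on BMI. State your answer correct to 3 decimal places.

-24.904

n = 4, Σx = 105, Σy = 84.3, Σxy = 2336.8, Σx² = 2827
Sxx = Σx² − (Σx)²/n = 2827 − 2756.25 = 70.75
Sxy = Σxy − (Σx)(Σy)/n = 2336.8 − 2212.875 = 123.925
b = Sxy/Sxx = 123.925/70.75 = 1.751590
a = ȳ − b·x̄ = 21.075 − 1.751590·26.25 = -24.904240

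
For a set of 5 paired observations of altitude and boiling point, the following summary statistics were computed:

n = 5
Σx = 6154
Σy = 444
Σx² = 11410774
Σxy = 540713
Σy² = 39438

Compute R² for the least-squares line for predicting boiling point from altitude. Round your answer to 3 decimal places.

0.801

Sxx = Σx² − (Σx)²/n = 11410774 − 7574343.2 = 3836430.8
Sxy = Σxy − (Σx)(Σy)/n = 540713 − 546475.2 = -5762.2
Syy = Σy² − (Σy)²/n = 39438 − 39427.2 = 10.8
R² = Sxy²/(Sxx·Syy) = (-5762.2)²/(3836430.8·10.8) = 0.801356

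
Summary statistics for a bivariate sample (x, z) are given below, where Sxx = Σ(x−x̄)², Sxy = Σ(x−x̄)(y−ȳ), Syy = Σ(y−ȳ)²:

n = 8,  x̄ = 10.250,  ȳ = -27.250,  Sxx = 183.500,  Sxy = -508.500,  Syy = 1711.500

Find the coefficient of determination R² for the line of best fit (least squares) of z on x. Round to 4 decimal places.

0.8233

R² = Sxy²/(Sxx·Syy) = (-508.5)²/(183.5·1711.5) = 0.823321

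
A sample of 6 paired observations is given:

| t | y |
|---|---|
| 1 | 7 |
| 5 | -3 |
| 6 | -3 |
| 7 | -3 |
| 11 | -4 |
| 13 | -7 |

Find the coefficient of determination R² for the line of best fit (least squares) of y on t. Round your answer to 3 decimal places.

n = 6, Σx = 43, Σy = -13, Σxy = -182, Σx² = 401, Σy² = 141
Sxx = Σx² − (Σx)²/n = 401 − 308.166667 = 92.833333
Sxy = Σxy − (Σx)(Σy)/n = -182 − (-93.166667) = -88.833333
Syy = Σy² − (Σy)²/n = 141 − 28.166667 = 112.833333
R² = Sxy²/(Sxx·Syy) = (-88.833333)²/(92.833333·112.833333) = 0.753374

0.753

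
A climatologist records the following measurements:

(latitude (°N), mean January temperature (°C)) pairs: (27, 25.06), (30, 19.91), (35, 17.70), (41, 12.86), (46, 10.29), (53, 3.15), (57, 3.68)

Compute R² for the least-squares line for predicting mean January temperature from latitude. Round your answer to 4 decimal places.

0.9734

n = 7, Σx = 289, Σy = 92.65, Σxy = 3270.73, Σx² = 12709, Σy² = 1632.4303
Sxx = Σx² − (Σx)²/n = 12709 − 11931.571429 = 777.428571
Sxy = Σxy − (Σx)(Σy)/n = 3270.73 − 3825.121429 = -554.391429
Syy = Σy² − (Σy)²/n = 1632.4303 − 1226.288929 = 406.141371
R² = Sxy²/(Sxx·Syy) = (-554.391429)²/(777.428571·406.141371) = 0.973409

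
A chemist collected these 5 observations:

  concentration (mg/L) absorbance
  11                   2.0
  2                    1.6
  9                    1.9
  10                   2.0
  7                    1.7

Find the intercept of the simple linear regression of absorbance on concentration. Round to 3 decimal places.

1.465

n = 5, Σx = 39, Σy = 9.2, Σxy = 74.2, Σx² = 355
Sxx = Σx² − (Σx)²/n = 355 − 304.2 = 50.8
Sxy = Σxy − (Σx)(Σy)/n = 74.2 − 71.76 = 2.44
b = Sxy/Sxx = 2.44/50.8 = 0.048031
a = ȳ − b·x̄ = 1.84 − 0.048031·7.8 = 1.465354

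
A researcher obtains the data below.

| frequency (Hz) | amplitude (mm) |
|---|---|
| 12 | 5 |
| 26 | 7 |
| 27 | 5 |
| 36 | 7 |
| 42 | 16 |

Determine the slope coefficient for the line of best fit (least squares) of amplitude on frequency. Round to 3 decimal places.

0.302

n = 5, Σx = 143, Σy = 40, Σxy = 1301, Σx² = 4609
Sxx = Σx² − (Σx)²/n = 4609 − 4089.8 = 519.2
Sxy = Σxy − (Σx)(Σy)/n = 1301 − 1144 = 157
b = Sxy/Sxx = 157/519.2 = 0.302388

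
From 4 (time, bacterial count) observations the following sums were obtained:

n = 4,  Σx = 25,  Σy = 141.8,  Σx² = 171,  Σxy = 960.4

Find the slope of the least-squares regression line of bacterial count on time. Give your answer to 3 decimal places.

Sxx = Σx² − (Σx)²/n = 171 − 156.25 = 14.75
Sxy = Σxy − (Σx)(Σy)/n = 960.4 − 886.25 = 74.15
b = Sxy/Sxx = 74.15/14.75 = 5.027119

5.027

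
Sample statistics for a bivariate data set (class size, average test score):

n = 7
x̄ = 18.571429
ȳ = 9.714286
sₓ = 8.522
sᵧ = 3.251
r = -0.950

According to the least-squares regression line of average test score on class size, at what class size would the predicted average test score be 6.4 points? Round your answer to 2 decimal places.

b = r · sᵧ/sₓ = -0.95 · 3.251/8.522 = -0.362409
a = ȳ − b·x̄ = 9.714286 − (-0.362409)·18.571429 = 16.444740
Set a + b·x = 6.4: x = (6.4 − 16.444740) / (-0.362409) = 27.716581

27.72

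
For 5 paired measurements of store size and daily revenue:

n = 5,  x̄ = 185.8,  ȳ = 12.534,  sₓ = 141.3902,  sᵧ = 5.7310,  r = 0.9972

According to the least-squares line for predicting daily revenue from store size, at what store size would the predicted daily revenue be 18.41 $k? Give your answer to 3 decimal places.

b = r · sᵧ/sₓ = 0.9972 · 5.731/141.3902 = 0.040420
a = ȳ − b·x̄ = 12.534 − 0.040420·185.8 = 5.024015
Set a + b·x = 18.41: x = (18.41 − 5.024015) / 0.040420 = 331.174561

331.175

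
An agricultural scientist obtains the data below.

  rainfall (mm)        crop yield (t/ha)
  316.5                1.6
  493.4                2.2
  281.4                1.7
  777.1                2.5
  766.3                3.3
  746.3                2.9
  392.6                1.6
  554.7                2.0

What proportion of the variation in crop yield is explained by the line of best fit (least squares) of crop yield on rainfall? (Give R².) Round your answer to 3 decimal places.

n = 8, Σx = 4328.3, Σy = 17.8, Σxy = 10443.63, Σx² = 2632692.41, Σy² = 42.4
Sxx = Σx² − (Σx)²/n = 2632692.41 − 2341772.61125 = 290919.79875
Sxy = Σxy − (Σx)(Σy)/n = 10443.63 − 9630.4675 = 813.1625
Syy = Σy² − (Σy)²/n = 42.4 − 39.605 = 2.795
R² = Sxy²/(Sxx·Syy) = (813.1625)²/(290919.79875·2.795) = 0.813204

0.813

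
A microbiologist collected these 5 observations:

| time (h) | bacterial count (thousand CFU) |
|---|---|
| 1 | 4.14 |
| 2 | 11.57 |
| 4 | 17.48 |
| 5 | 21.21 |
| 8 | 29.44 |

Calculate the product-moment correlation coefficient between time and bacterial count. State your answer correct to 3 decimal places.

n = 5, Σx = 20, Σy = 83.84, Σxy = 438.77, Σx² = 110, Σy² = 1773.1326
Sxx = Σx² − (Σx)²/n = 110 − 80 = 30
Sxy = Σxy − (Σx)(Σy)/n = 438.77 − 335.36 = 103.41
Syy = Σy² − (Σy)²/n = 1773.1326 − 1405.82912 = 367.30348
r = Sxy/√(Sxx·Syy) = 103.41/√(11019.1044) = 103.41/104.971922 = 0.985121

0.985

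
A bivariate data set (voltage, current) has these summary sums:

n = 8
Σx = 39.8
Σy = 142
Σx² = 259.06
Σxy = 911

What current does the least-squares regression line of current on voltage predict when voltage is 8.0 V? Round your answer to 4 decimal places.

Sxx = Σx² − (Σx)²/n = 259.06 − 198.005 = 61.055
Sxy = Σxy − (Σx)(Σy)/n = 911 − 706.45 = 204.55
b = Sxy/Sxx = 204.55/61.055 = 3.350258
a = ȳ − b·x̄ = 17.75 − 3.350258·4.975 = 1.082467
ŷ(8.0) = a + b·8.0 = 1.082467 + 3.350258·8 = 27.884530

27.8845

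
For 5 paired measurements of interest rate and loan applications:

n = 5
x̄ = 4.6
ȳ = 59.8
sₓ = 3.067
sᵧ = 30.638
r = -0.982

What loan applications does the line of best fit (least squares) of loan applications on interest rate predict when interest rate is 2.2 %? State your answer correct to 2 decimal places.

83.34

b = r · sᵧ/sₓ = -0.982 · 30.638/3.067 = -9.809754
a = ȳ − b·x̄ = 59.8 − (-9.809754)·4.6 = 104.924869
ŷ(2.2) = a + b·2.2 = 104.924869 + (-9.809754)·2.2 = 83.343410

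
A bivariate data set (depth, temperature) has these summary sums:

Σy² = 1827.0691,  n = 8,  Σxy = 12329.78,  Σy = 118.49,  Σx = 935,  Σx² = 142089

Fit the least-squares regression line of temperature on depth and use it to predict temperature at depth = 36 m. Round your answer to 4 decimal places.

Sxx = Σx² − (Σx)²/n = 142089 − 109278.125 = 32810.875
Sxy = Σxy − (Σx)(Σy)/n = 12329.78 − 13848.51875 = -1518.73875
b = Sxy/Sxx = -1518.73875/32810.875 = -0.046288
a = ȳ − b·x̄ = 14.81125 − (-0.046288)·116.875 = 20.221121
ŷ(36) = a + b·36 = 20.221121 + (-0.046288)·36 = 18.554765

18.5548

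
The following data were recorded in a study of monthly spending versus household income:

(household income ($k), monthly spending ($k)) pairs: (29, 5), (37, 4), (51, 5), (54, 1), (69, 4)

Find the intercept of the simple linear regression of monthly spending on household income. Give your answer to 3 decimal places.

5.486

n = 5, Σx = 240, Σy = 19, Σxy = 878, Σx² = 12488
Sxx = Σx² − (Σx)²/n = 12488 − 11520 = 968
Sxy = Σxy − (Σx)(Σy)/n = 878 − 912 = -34
b = Sxy/Sxx = -34/968 = -0.035124
a = ȳ − b·x̄ = 3.8 − (-0.035124)·48 = 5.485950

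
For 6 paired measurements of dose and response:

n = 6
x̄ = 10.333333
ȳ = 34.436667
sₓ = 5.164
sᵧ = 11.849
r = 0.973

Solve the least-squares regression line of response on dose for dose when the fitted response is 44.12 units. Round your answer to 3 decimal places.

14.671

b = r · sᵧ/sₓ = 0.973 · 11.849/5.164 = 2.232587
a = ȳ − b·x̄ = 34.436667 − 2.232587·10.333333 = 11.366607
Set a + b·x = 44.12: x = (44.12 − 11.366607) / 2.232587 = 14.670604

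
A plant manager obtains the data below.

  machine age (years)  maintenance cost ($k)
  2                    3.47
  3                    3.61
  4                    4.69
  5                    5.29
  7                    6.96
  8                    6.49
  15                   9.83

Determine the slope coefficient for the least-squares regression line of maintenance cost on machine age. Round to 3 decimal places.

n = 7, Σx = 44, Σy = 40.34, Σxy = 311.07, Σx² = 392
Sxx = Σx² − (Σx)²/n = 392 − 276.571429 = 115.428571
Sxy = Σxy − (Σx)(Σy)/n = 311.07 − 253.565714 = 57.504286
b = Sxy/Sxx = 57.504286/115.428571 = 0.498181

0.498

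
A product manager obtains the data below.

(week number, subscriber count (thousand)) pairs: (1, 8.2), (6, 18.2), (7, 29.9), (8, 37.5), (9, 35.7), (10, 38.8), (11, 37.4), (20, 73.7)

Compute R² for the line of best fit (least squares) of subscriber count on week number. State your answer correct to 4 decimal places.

n = 8, Σx = 72, Σy = 279.4, Σxy = 3221.4, Σx² = 852, Σy² = 12309.12
Sxx = Σx² − (Σx)²/n = 852 − 648 = 204
Sxy = Σxy − (Σx)(Σy)/n = 3221.4 − 2514.6 = 706.8
Syy = Σy² − (Σy)²/n = 12309.12 − 9758.045 = 2551.075
R² = Sxy²/(Sxx·Syy) = (706.8)²/(204·2551.075) = 0.959930

0.9599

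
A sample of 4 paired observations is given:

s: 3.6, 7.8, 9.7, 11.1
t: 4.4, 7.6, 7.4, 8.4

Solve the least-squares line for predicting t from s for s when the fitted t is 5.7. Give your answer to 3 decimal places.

5.612

n = 4, Σx = 32.2, Σy = 27.8, Σxy = 240.14, Σx² = 291.1
Sxx = Σx² − (Σx)²/n = 291.1 − 259.21 = 31.89
Sxy = Σxy − (Σx)(Σy)/n = 240.14 − 223.79 = 16.35
b = Sxy/Sxx = 16.35/31.89 = 0.512700
a = ȳ − b·x̄ = 6.95 − 0.512700·8.05 = 2.822766
Set a + b·x = 5.7: x = (5.7 − 2.822766) / 0.512700 = 5.611927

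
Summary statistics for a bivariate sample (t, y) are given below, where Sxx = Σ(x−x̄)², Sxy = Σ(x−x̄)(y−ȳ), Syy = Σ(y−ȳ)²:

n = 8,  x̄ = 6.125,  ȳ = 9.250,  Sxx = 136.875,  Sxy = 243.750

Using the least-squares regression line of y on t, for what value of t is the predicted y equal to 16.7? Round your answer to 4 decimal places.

10.3085

b = Sxy/Sxx = 243.75/136.875 = 1.780822
a = ȳ − b·x̄ = 9.25 − 1.780822·6.125 = -1.657534
Set a + b·x = 16.7: x = (16.7 − (-1.657534)) / 1.780822 = 10.308462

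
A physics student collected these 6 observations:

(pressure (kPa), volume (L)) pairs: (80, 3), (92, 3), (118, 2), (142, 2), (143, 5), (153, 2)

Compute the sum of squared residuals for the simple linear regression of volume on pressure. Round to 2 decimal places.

6.83

n = 6, Σx = 728, Σy = 17, Σxy = 2057, Σx² = 92810, Σy² = 55
Sxx = Σx² − (Σx)²/n = 92810 − 88330.666667 = 4479.333333
Sxy = Σxy − (Σx)(Σy)/n = 2057 − 2062.666667 = -5.666667
Syy = Σy² − (Σy)²/n = 55 − 48.166667 = 6.833333
b = Sxy/Sxx = -5.666667/4479.333333 = -0.001265
SSE = Syy − b·Sxy = 6.833333 − (-0.001265)·(-5.666667) = 6.826165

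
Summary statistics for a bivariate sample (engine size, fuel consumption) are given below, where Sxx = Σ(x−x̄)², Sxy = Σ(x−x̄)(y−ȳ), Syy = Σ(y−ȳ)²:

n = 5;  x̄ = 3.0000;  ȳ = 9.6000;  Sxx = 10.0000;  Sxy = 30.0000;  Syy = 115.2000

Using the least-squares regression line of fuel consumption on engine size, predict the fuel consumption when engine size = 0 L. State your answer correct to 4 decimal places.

0.6000

b = Sxy/Sxx = 30/10 = 3
a = ȳ − b·x̄ = 9.6 − 3·3 = 0.6
ŷ(0) = a + b·0 = 0.6 + 3·0 = 0.6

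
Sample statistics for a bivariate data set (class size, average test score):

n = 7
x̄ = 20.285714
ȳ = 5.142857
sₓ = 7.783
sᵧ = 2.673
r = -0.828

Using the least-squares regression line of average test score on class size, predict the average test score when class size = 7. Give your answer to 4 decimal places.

8.9209

b = r · sᵧ/sₓ = -0.828 · 2.673/7.783 = -0.284369
a = ȳ − b·x̄ = 5.142857 − (-0.284369)·20.285714 = 10.911485
ŷ(7) = a + b·7 = 10.911485 + (-0.284369)·7 = 8.920902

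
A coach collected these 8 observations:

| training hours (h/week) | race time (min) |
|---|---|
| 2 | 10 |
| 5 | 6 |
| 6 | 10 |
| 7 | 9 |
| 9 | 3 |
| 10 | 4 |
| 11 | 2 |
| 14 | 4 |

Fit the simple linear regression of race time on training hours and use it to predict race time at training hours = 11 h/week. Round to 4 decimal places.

4.0200

n = 8, Σx = 64, Σy = 48, Σxy = 318, Σx² = 612
Sxx = Σx² − (Σx)²/n = 612 − 512 = 100
Sxy = Σxy − (Σx)(Σy)/n = 318 − 384 = -66
b = Sxy/Sxx = -66/100 = -0.66
a = ȳ − b·x̄ = 6 − (-0.66)·8 = 11.28
ŷ(11) = a + b·11 = 11.28 + (-0.66)·11 = 4.02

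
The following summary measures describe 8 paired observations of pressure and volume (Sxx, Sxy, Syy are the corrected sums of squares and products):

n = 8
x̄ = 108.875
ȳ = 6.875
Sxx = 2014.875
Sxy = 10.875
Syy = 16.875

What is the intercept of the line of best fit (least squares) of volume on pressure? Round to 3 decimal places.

b = Sxy/Sxx = 10.875/2014.875 = 0.005397
a = ȳ − b·x̄ = 6.875 − 0.005397·108.875 = 6.287363

6.287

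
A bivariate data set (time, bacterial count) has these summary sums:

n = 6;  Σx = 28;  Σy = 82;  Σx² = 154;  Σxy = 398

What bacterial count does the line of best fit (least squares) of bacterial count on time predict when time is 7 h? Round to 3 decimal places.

Sxx = Σx² − (Σx)²/n = 154 − 130.666667 = 23.333333
Sxy = Σxy − (Σx)(Σy)/n = 398 − 382.666667 = 15.333333
b = Sxy/Sxx = 15.333333/23.333333 = 0.657143
a = ȳ − b·x̄ = 13.666667 − 0.657143·4.666667 = 10.6
ŷ(7) = a + b·7 = 10.6 + 0.657143·7 = 15.2

15.200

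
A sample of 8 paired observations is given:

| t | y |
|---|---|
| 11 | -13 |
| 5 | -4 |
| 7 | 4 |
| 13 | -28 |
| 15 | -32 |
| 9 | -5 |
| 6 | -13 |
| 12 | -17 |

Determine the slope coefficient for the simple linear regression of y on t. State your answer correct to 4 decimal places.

n = 8, Σx = 78, Σy = -108, Σxy = -1306, Σx² = 850
Sxx = Σx² − (Σx)²/n = 850 − 760.5 = 89.5
Sxy = Σxy − (Σx)(Σy)/n = -1306 − (-1053) = -253
b = Sxy/Sxx = -253/89.5 = -2.826816

-2.8268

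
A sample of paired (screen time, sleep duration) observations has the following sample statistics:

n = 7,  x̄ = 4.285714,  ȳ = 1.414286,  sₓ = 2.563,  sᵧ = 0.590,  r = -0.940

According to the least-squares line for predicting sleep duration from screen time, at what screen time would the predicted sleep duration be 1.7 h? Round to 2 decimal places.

2.97

b = r · sᵧ/sₓ = -0.94 · 0.59/2.563 = -0.216387
a = ȳ − b·x̄ = 1.414286 − (-0.216387)·4.285714 = 2.341659
Set a + b·x = 1.7: x = (1.7 − 2.341659) / (-0.216387) = 2.965330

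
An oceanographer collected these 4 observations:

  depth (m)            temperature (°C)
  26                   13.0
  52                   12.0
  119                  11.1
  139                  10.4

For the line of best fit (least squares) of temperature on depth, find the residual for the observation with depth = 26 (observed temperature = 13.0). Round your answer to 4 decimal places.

n = 4, Σx = 336, Σy = 46.5, Σxy = 3728.5, Σx² = 36862
Sxx = Σx² − (Σx)²/n = 36862 − 28224 = 8638
Sxy = Σxy − (Σx)(Σy)/n = 3728.5 − 3906 = -177.5
b = Sxy/Sxx = -177.5/8638 = -0.020549
a = ȳ − b·x̄ = 11.625 − (-0.020549)·84 = 13.351094
ŷ(26) = 13.351094 + (-0.020549)·26 = 12.816827
residual = y − ŷ = 13.0 − 12.816827 = 0.183173

0.1832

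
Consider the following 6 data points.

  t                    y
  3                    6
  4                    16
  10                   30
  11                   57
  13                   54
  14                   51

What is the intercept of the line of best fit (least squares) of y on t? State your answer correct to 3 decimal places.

n = 6, Σx = 55, Σy = 214, Σxy = 2425, Σx² = 611
Sxx = Σx² − (Σx)²/n = 611 − 504.166667 = 106.833333
Sxy = Σxy − (Σx)(Σy)/n = 2425 − 1961.666667 = 463.333333
b = Sxy/Sxx = 463.333333/106.833333 = 4.336973
a = ȳ − b·x̄ = 35.666667 − 4.336973·9.166667 = -4.088924

-4.089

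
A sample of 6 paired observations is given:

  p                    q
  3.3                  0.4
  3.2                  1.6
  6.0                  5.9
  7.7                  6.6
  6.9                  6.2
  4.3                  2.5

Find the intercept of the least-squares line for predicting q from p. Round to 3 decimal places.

-3.260

n = 6, Σx = 31.4, Σy = 23.2, Σxy = 146.19, Σx² = 182.52
Sxx = Σx² − (Σx)²/n = 182.52 − 164.326667 = 18.193333
Sxy = Σxy − (Σx)(Σy)/n = 146.19 − 121.413333 = 24.776667
b = Sxy/Sxx = 24.776667/18.193333 = 1.361854
a = ȳ − b·x̄ = 3.866667 − 1.361854·5.233333 = -3.260370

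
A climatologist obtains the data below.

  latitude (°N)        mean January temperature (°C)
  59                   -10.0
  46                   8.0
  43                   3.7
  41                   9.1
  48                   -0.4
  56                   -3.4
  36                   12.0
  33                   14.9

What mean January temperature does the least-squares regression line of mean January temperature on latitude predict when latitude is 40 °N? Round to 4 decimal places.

8.9196

n = 8, Σx = 362, Σy = 33.9, Σxy = 1024.3, Σx² = 16952
Sxx = Σx² − (Σx)²/n = 16952 − 16380.5 = 571.5
Sxy = Σxy − (Σx)(Σy)/n = 1024.3 − 1533.975 = -509.675
b = Sxy/Sxx = -509.675/571.5 = -0.891820
a = ȳ − b·x̄ = 4.2375 − (-0.891820)·45.25 = 44.592345
ŷ(40) = a + b·40 = 44.592345 + (-0.891820)·40 = 8.919554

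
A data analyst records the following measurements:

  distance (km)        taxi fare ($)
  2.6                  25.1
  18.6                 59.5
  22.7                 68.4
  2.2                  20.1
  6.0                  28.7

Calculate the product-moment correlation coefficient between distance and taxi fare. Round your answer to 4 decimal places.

0.9970

n = 5, Σx = 52.1, Σy = 201.8, Σxy = 2941.06, Σx² = 908.85, Σy² = 10076.52
Sxx = Σx² − (Σx)²/n = 908.85 − 542.882 = 365.968
Sxy = Σxy − (Σx)(Σy)/n = 2941.06 − 2102.756 = 838.304
Syy = Σy² − (Σy)²/n = 10076.52 − 8144.648 = 1931.872
r = Sxy/√(Sxx·Syy) = 838.304/√(707003.332096) = 838.304/840.834902 = 0.996990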